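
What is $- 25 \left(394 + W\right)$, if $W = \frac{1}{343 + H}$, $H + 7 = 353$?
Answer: $- \frac{6786675}{689} \approx -9850.0$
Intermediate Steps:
$H = 346$ ($H = -7 + 353 = 346$)
$W = \frac{1}{689}$ ($W = \frac{1}{343 + 346} = \frac{1}{689} \approx 0.0014514$)
$- 25 \left(394 + W\right) = - 25 \left(394 + \frac{1}{689}\right) = \left(-25\right) \frac{271467}{689} = - \frac{6786675}{689}$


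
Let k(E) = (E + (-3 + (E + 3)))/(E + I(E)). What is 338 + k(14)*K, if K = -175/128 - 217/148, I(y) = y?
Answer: 1587349/4736 ≈ 335.17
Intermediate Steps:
k(E) = 1 (k(E) = (E + (-3 + (E + 3)))/(E + E) = (E + (-3 + (3 + E)))/((2*E)) = (E + E)*(1/(2*E)) = (2*E)*(1/(2*E)) = 1)
K = -13419/4736 (K = -175*1/128 - 217*1/148 = -175/128 - 217/148 = -13419/4736 ≈ -2.8334)
338 + k(14)*K = 338 + 1*(-13419/4736) = 338 - 13419/4736 = 1587349/4736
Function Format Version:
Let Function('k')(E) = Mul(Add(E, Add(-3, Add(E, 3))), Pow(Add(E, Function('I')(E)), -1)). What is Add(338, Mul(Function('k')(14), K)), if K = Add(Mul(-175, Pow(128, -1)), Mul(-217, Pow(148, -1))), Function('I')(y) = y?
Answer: Rational(1587349, 4736) ≈ 335.17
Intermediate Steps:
Function('k')(E) = 1 (Function('k')(E) = Mul(Add(E, Add(-3, Add(E, 3))), Pow(Add(E, E), -1)) = Mul(Add(E, Add(-3, Add(3, E))), Pow(Mul(2, E), -1)) = Mul(Add(E, E), Mul(Rational(1, 2), Pow(E, -1))) = Mul(Mul(2, E), Mul(Rational(1, 2), Pow(E, -1))) = 1)
K = Rational(-13419, 4736) (K = Add(Mul(-175, Rational(1, 128)), Mul(-217, Rational(1, 148))) = Add(Rational(-175, 128), Rational(-217, 148)) = Rational(-13419, 4736) ≈ -2.8334)
Add(338, Mul(Function('k')(14), K)) = Add(338, Mul(1, Rational(-13419, 4736))) = Add(338, Rational(-13419, 4736)) = Rational(1587349, 4736)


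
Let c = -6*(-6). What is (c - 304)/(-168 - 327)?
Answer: 268/495 ≈ 0.54141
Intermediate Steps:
c = 36
(c - 304)/(-168 - 327) = (36 - 304)/(-168 - 327) = -268/(-495) = -268*(-1/495) = 268/495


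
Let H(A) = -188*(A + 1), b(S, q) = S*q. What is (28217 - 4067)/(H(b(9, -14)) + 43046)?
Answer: 4025/11091 ≈ 0.36291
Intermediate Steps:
H(A) = -188 - 188*A (H(A) = -188*(1 + A) = -188 - 188*A)
(28217 - 4067)/(H(b(9, -14)) + 43046) = (28217 - 4067)/((-188 - 1692*(-14)) + 43046) = 24150/((-188 - 188*(-126)) + 43046) = 24150/((-188 + 23688) + 43046) = 24150/(23500 + 43046) = 24150/66546 = 24150*(1/66546) = 4025/11091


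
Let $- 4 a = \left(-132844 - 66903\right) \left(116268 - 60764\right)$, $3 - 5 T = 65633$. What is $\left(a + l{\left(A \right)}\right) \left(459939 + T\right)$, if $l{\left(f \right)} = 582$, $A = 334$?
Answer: $1238427103416602$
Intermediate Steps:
$T = -13126$ ($T = \frac{3}{5} - \frac{65633}{5} = -13126$)
$a = 2771689372$ ($a = - \frac{\left(-132844 - 66903\right) \left(116268 - 60764\right)}{4} = - \frac{\left(-199747\right) 55504}{4} = \left(- \frac{1}{4}\right) \left(-11086757488\right) = 2771689372$)
$\left(a + l{\left(A \right)}\right) \left(459939 + T\right) = \left(2771689372 + 582\right) \left(459939 - 13126\right) = 2771689954 \cdot 446813 = 1238427103416602$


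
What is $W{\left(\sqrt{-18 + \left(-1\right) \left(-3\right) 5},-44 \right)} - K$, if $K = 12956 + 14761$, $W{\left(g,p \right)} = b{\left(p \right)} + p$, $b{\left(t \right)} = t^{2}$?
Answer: $-25825$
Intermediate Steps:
$W{\left(g,p \right)} = p + p^{2}$ ($W{\left(g,p \right)} = p^{2} + p = p + p^{2}$)
$K = 27717$
$W{\left(\sqrt{-18 + \left(-1\right) \left(-3\right) 5},-44 \right)} - K = - 44 \left(1 - 44\right) - 27717 = \left(-44\right) \left(-43\right) - 27717 = 1892 - 27717 = -25825$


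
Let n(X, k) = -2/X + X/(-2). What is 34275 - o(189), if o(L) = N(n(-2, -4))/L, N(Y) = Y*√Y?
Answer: 34275 - 2*√2/189 ≈ 34275.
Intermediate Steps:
n(X, k) = -2/X - X/2 (n(X, k) = -2/X + X*(-½) = -2/X - X/2)
N(Y) = Y^(3/2)
o(L) = 2*√2/L (o(L) = (-2/(-2) - ½*(-2))^(3/2)/L = (-2*(-½) + 1)^(3/2)/L = (1 + 1)^(3/2)/L = 2^(3/2)/L = (2*√2)/L = 2*√2/L)
34275 - o(189) = 34275 - 2*√2/189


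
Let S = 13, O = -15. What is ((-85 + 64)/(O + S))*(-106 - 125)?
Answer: -4851/2 ≈ -2425.5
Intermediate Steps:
((-85 + 64)/(O + S))*(-106 - 125) = ((-85 + 64)/(-15 + 13))*(-106 - 125) = -21/(-2)*(-231) = -21*(-½)*(-231) = (21/2)*(-231) = -4851/2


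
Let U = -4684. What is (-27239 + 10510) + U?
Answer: -21413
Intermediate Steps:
(-27239 + 10510) + U = (-27239 + 10510) - 4684 = -16729 - 4684 = -21413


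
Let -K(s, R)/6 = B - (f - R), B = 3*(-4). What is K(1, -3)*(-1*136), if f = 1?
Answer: -13056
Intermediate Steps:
B = -12
K(s, R) = 78 - 6*R (K(s, R) = -6*(-12 - (1 - R)) = -6*(-12 + (-1 + R)) = -6*(-13 + R) = 78 - 6*R)
K(1, -3)*(-1*136) = (78 - 6*(-3))*(-1*136) = (78 + 18)*(-136) = 96*(-136) = -13056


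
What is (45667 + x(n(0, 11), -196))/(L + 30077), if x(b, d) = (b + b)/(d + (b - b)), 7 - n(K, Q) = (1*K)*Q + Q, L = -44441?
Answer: -745895/234612 ≈ -3.1793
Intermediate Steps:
n(K, Q) = 7 - Q - K*Q (n(K, Q) = 7 - ((1*K)*Q + Q) = 7 - (K*Q + Q) = 7 - (Q + K*Q) = 7 + (-Q - K*Q) = 7 - Q - K*Q)
x(b, d) = 2*b/d (x(b, d) = (2*b)/(d + 0) = (2*b)/d = 2*b/d)
(45667 + x(n(0, 11), -196))/(L + 30077) = (45667 + 2*(7 - 1*11 - 1*0*11)/(-196))/(-44441 + 30077) = (45667 + 2*(7 - 11 + 0)*(-1/196))/(-14364) = (45667 + 2*(-4)*(-1/196))*(-1/14364) = (45667 + 2/49)*(-1/14364) = (2237685/49)*(-1/14364) = -745895/234612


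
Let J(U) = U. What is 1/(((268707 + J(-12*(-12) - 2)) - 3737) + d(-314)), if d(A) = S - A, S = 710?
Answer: 1/266136 ≈ 3.7575e-6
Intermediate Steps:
d(A) = 710 - A
1/(((268707 + J(-12*(-12) - 2)) - 3737) + d(-314)) = 1/(((268707 + (-12*(-12) - 2)) - 3737) + (710 - 1*(-314))) = 1/(((268707 + (144 - 2)) - 3737) + (710 + 314)) = 1/(((268707 + 142) - 3737) + 1024) = 1/((268849 - 3737) + 1024) = 1/(265112 + 1024) = 1/266136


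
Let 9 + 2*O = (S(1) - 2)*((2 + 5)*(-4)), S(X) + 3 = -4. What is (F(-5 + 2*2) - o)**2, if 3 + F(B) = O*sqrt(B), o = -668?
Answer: 1709851/4 + 161595*I ≈ 4.2746e+5 + 1.616e+5*I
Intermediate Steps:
S(X) = -7 (S(X) = -3 - 4 = -7)
O = 243/2 (O = -9/2 + ((-7 - 2)*((2 + 5)*(-4)))/2 = -9/2 + (-63*(-4))/2 = -9/2 + (-9*(-28))/2 = -9/2 + (1/2)*252 = -9/2 + 126 = 243/2 ≈ 121.50)
F(B) = -3 + 243*sqrt(B)/2
(F(-5 + 2*2) - o)**2 = ((-3 + 243*sqrt(-5 + 2*2)/2) - 1*(-668))**2 = ((-3 + 243*sqrt(-5 + 4)/2) + 668)**2 = ((-3 + 243*sqrt(-1)/2) + 668)**2 = ((-3 + 243*I/2) + 668)**2 = (665 + 243*I/2)**2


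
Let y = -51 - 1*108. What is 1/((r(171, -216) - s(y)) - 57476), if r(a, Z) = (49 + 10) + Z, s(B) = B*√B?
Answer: -19211/1108527456 - 53*I*√159/1108527456 ≈ -1.733e-5 - 6.0288e-7*I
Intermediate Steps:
y = -159 (y = -51 - 108 = -159)
s(B) = B^(3/2)
r(a, Z) = 59 + Z
1/((r(171, -216) - s(y)) - 57476) = 1/(((59 - 216) - (-159)^(3/2)) - 57476) = 1/((-157 - (-159)*I*√159) - 57476) = 1/((-157 + 159*I*√159) - 57476) = 1/(-57633 + 159*I*√159)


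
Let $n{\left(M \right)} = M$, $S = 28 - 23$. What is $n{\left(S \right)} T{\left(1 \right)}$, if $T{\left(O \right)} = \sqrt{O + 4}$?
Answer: $5 \sqrt{5} \approx 11.18$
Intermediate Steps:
$S = 5$ ($S = 28 - 23 = 5$)
$T{\left(O \right)} = \sqrt{4 + O}$
$n{\left(S \right)} T{\left(1 \right)} = 5 \sqrt{4 + 1} = 5 \sqrt{5}$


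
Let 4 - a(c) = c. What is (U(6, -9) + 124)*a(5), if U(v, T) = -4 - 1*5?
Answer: -115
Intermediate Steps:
U(v, T) = -9 (U(v, T) = -4 - 5 = -9)
a(c) = 4 - c
(U(6, -9) + 124)*a(5) = (-9 + 124)*(4 - 1*5) = 115*(4 - 5) = 115*(-1) = -115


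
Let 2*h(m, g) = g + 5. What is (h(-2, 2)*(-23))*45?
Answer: -7245/2 ≈ -3622.5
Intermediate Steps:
h(m, g) = 5/2 + g/2 (h(m, g) = (g + 5)/2 = (5 + g)/2 = 5/2 + g/2)
(h(-2, 2)*(-23))*45 = ((5/2 + (½)*2)*(-23))*45 = ((5/2 + 1)*(-23))*45 = ((7/2)*(-23))*45 = -161/2*45 = -7245/2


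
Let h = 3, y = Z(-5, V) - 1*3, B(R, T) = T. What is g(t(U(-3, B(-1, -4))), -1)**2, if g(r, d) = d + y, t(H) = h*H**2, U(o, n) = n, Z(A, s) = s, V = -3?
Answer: 49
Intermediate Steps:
y = -6 (y = -3 - 1*3 = -3 - 3 = -6)
t(H) = 3*H**2
g(r, d) = -6 + d (g(r, d) = d - 6 = -6 + d)
g(t(U(-3, B(-1, -4))), -1)**2 = (-6 - 1)**2 = (-7)**2 = 49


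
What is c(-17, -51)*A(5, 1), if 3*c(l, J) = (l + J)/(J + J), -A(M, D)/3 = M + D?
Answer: -4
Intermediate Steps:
A(M, D) = -3*D - 3*M (A(M, D) = -3*(M + D) = -3*(D + M) = -3*D - 3*M)
c(l, J) = (J + l)/(6*J) (c(l, J) = ((l + J)/(J + J))/3 = ((J + l)/((2*J)))/3 = ((J + l)*(1/(2*J)))/3 = ((J + l)/(2*J))/3 = (J + l)/(6*J))
c(-17, -51)*A(5, 1) = ((⅙)*(-51 - 17)/(-51))*(-3*1 - 3*5) = ((⅙)*(-1/51)*(-68))*(-3 - 15) = (2/9)*(-18) = -4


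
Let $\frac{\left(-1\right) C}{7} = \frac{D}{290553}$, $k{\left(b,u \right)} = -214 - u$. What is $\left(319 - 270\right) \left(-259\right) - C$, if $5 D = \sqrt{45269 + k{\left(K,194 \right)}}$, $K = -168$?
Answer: $-12691 + \frac{7 \sqrt{44861}}{1452765} \approx -12691.0$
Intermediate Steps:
$D = \frac{\sqrt{44861}}{5}$ ($D = \frac{\sqrt{45269 - 408}}{5} = \frac{\sqrt{44861}}{5} \approx 42.361$)
$C = - \frac{7 \sqrt{44861}}{1452765}$ ($C = - 7 \frac{\frac{1}{5} \sqrt{44861}}{290553} = - 7 \frac{\sqrt{44861}}{5} \cdot \frac{1}{290553} = - 7 \frac{\sqrt{44861}}{1452765} = - \frac{7 \sqrt{44861}}{1452765} \approx -0.0010206$)
$\left(319 - 270\right) \left(-259\right) - C = \left(319 - 270\right) \left(-259\right) - - \frac{7 \sqrt{44861}}{1452765} = 49 \left(-259\right) + \frac{7 \sqrt{44861}}{1452765} = -12691 + \frac{7 \sqrt{44861}}{1452765}$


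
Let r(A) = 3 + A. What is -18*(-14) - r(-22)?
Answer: 271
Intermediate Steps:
-18*(-14) - r(-22) = -18*(-14) - (3 - 22) = 252 - 1*(-19) = 252 + 19 = 271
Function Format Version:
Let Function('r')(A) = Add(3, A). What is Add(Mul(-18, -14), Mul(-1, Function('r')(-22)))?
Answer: 271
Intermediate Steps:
Add(Mul(-18, -14), Mul(-1, Function('r')(-22))) = Add(Mul(-18, -14), Mul(-1, Add(3, -22))) = Add(252, Mul(-1, -19)) = Add(252, 19) = 271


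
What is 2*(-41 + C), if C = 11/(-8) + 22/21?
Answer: -6943/84 ≈ -82.655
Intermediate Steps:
C = -55/168 (C = 11*(-1/8) + 22*(1/21) = -11/8 + 22/21 = -55/168 ≈ -0.32738)
2*(-41 + C) = 2*(-41 - 55/168) = 2*(-6943/168) = -6943/84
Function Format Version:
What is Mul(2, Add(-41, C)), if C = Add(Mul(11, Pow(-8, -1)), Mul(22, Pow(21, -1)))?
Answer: Rational(-6943, 84) ≈ -82.655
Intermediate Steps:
C = Rational(-55, 168) (C = Add(Mul(11, Rational(-1, 8)), Mul(22, Rational(1, 21))) = Add(Rational(-11, 8), Rational(22, 21)) = Rational(-55, 168) ≈ -0.32738)
Mul(2, Add(-41, C)) = Mul(2, Add(-41, Rational(-55, 168))) = Mul(2, Rational(-6943, 168)) = Rational(-6943, 84)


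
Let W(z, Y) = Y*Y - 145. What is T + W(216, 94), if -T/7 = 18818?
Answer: -123035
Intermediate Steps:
W(z, Y) = -145 + Y² (W(z, Y) = Y² - 145 = -145 + Y²)
T = -131726 (T = -7*18818 = -131726)
T + W(216, 94) = -131726 + (-145 + 94²) = -131726 + (-145 + 8836) = -131726 + 8691 = -123035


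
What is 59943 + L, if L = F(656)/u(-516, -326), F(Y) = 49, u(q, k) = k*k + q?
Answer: 6339571729/105760 ≈ 59943.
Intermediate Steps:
u(q, k) = q + k² (u(q, k) = k² + q = q + k²)
L = 49/105760 (L = 49/(-516 + (-326)²) = 49/(-516 + 106276) = 49/105760 ≈ 0.00046331)
59943 + L = 59943 + 49/105760 = 6339571729/105760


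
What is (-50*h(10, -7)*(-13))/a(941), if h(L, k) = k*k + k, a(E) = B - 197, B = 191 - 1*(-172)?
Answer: 13650/83 ≈ 164.46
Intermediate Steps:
B = 363 (B = 191 + 172 = 363)
a(E) = 166 (a(E) = 363 - 197 = 166)
h(L, k) = k + k² (h(L, k) = k² + k = k + k²)
(-50*h(10, -7)*(-13))/a(941) = (-(-350)*(1 - 7)*(-13))/166 = (-(-350)*(-6)*(-13))*(1/166) = (-50*42*(-13))*(1/166) = -2100*(-13)*(1/166) = 27300*(1/166) = 13650/83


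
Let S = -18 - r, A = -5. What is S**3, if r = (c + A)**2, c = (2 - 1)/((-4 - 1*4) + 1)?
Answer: -10331743752/117649 ≈ -87818.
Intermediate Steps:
c = -1/7 (c = 1/((-4 - 4) + 1) = 1/(-8 + 1) = 1/(-7) = 1*(-1/7) = -1/7 ≈ -0.14286)
r = 1296/49 (r = (-1/7 - 5)**2 = (-36/7)**2 = 1296/49 ≈ 26.449)
S = -2178/49 (S = -18 - 1*1296/49 = -18 - 1296/49 = -2178/49 ≈ -44.449)
S**3 = (-2178/49)**3 = -10331743752/117649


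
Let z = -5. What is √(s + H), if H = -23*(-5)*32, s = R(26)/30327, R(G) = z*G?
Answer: √3384591156210/30327 ≈ 60.663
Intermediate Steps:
R(G) = -5*G
s = -130/30327 (s = -5*26/30327 = -130*1/30327 = -130/30327 ≈ -0.0042866)
H = 3680 (H = 115*32 = 3680)
√(s + H) = √(-130/30327 + 3680) = √(111603230/30327) = √3384591156210/30327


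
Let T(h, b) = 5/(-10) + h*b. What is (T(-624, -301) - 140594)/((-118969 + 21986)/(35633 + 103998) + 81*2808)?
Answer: 13189404629/63517389410 ≈ 0.20765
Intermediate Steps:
T(h, b) = -½ + b*h (T(h, b) = 5*(-⅒) + b*h = -½ + b*h)
(T(-624, -301) - 140594)/((-118969 + 21986)/(35633 + 103998) + 81*2808) = ((-½ - 301*(-624)) - 140594)/((-118969 + 21986)/(35633 + 103998) + 81*2808) = ((-½ + 187824) - 140594)/(-96983/139631 + 227448) = (375647/2 - 140594)/(-96983*1/139631 + 227448) = 94459/(2*(-96983/139631 + 227448)) = 94459/(2*(31758694705/139631)) = (94459/2)*(139631/31758694705) = 13189404629/63517389410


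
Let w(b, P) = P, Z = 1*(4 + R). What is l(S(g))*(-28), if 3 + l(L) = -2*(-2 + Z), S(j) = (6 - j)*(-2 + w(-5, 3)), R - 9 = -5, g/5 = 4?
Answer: 420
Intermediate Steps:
g = 20 (g = 5*4 = 20)
R = 4 (R = 9 - 5 = 4)
Z = 8 (Z = 1*(4 + 4) = 1*8 = 8)
S(j) = 6 - j (S(j) = (6 - j)*(-2 + 3) = (6 - j)*1 = 6 - j)
l(L) = -15 (l(L) = -3 - 2*(-2 + 8) = -3 - 2*6 = -3 - 12 = -15)
l(S(g))*(-28) = -15*(-28) = 420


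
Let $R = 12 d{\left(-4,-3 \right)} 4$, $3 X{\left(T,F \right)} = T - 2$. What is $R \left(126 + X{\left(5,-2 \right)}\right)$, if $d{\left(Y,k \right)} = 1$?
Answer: $6096$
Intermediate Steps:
$X{\left(T,F \right)} = - \frac{2}{3} + \frac{T}{3}$ ($X{\left(T,F \right)} = \frac{T - 2}{3} = \frac{-2 + T}{3} = - \frac{2}{3} + \frac{T}{3}$)
$R = 48$ ($R = 12 \cdot 1 \cdot 4 = 12 \cdot 4 = 48$)
$R \left(126 + X{\left(5,-2 \right)}\right) = 48 \left(126 + \left(- \frac{2}{3} + \frac{1}{3} \cdot 5\right)\right) = 48 \left(126 + \left(- \frac{2}{3} + \frac{5}{3}\right)\right) = 48 \left(126 + 1\right) = 48 \cdot 127 = 6096$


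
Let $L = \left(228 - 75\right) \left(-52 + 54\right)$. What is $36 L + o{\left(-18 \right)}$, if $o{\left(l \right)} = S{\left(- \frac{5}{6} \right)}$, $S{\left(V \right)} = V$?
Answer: $\frac{66091}{6} \approx 11015.0$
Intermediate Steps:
$L = 306$ ($L = 153 \cdot 2 = 306$)
$o{\left(l \right)} = - \frac{5}{6}$
$36 L + o{\left(-18 \right)} = 36 \cdot 306 - \frac{5}{6} = 11016 - \frac{5}{6} = \frac{66091}{6}$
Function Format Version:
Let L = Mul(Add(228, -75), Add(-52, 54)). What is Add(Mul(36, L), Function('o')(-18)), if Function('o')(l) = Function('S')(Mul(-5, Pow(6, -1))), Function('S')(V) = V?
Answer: Rational(66091, 6) ≈ 11015.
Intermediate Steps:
L = 306 (L = Mul(153, 2) = 306)
Function('o')(l) = Rational(-5, 6) (Function('o')(l) = Mul(-5, Pow(6, -1)) = Mul(-5, Rational(1, 6)) = Rational(-5, 6))
Add(Mul(36, L), Function('o')(-18)) = Add(Mul(36, 306), Rational(-5, 6)) = Add(11016, Rational(-5, 6)) = Rational(66091, 6)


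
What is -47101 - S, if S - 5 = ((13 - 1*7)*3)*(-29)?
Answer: -46584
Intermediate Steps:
S = -517 (S = 5 + ((13 - 1*7)*3)*(-29) = 5 + ((13 - 7)*3)*(-29) = 5 + (6*3)*(-29) = 5 + 18*(-29) = 5 - 522 = -517)
-47101 - S = -47101 - 1*(-517) = -47101 + 517 = -46584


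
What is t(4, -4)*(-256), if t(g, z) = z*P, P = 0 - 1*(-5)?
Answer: 5120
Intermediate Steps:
P = 5 (P = 0 + 5 = 5)
t(g, z) = 5*z (t(g, z) = z*5 = 5*z)
t(4, -4)*(-256) = (5*(-4))*(-256) = -20*(-256) = 5120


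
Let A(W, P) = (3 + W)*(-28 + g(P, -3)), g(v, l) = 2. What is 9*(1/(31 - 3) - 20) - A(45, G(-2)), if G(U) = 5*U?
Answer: 29913/28 ≈ 1068.3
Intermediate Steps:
A(W, P) = -78 - 26*W (A(W, P) = (3 + W)*(-28 + 2) = (3 + W)*(-26) = -78 - 26*W)
9*(1/(31 - 3) - 20) - A(45, G(-2)) = 9*(1/(31 - 3) - 20) - (-78 - 26*45) = 9*(1/28 - 20) - (-78 - 1170) = 9*(1/28 - 20) - 1*(-1248) = 9*(-559/28) + 1248 = -5031/28 + 1248 = 29913/28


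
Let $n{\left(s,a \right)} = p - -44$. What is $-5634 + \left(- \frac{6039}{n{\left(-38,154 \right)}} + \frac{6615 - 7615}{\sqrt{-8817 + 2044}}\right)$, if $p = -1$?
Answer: $- \frac{248301}{43} + \frac{1000 i \sqrt{6773}}{6773} \approx -5774.4 + 12.151 i$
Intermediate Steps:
$n{\left(s,a \right)} = 43$ ($n{\left(s,a \right)} = -1 - -44 = -1 + 44 = 43$)
$-5634 + \left(- \frac{6039}{n{\left(-38,154 \right)}} + \frac{6615 - 7615}{\sqrt{-8817 + 2044}}\right) = -5634 + \left(- \frac{6039}{43} + \frac{6615 - 7615}{\sqrt{-8817 + 2044}}\right) = -5634 + \left(\left(-6039\right) \frac{1}{43} + \frac{6615 - 7615}{\sqrt{-6773}}\right) = -5634 - \left(\frac{6039}{43} + \frac{1000}{i \sqrt{6773}}\right) = -5634 - \left(\frac{6039}{43} + 1000 \left(- \frac{i \sqrt{6773}}{6773}\right)\right) = -5634 - \left(\frac{6039}{43} - \frac{1000 i \sqrt{6773}}{6773}\right) = - \frac{248301}{43} + \frac{1000 i \sqrt{6773}}{6773}$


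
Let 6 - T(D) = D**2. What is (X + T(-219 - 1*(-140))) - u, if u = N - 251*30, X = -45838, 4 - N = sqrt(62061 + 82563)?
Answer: -44547 + 4*sqrt(9039) ≈ -44167.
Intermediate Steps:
N = 4 - 4*sqrt(9039) (N = 4 - sqrt(62061 + 82563) = 4 - sqrt(144624) = 4 - 4*sqrt(9039) ≈ -376.29)
T(D) = 6 - D**2
u = -7526 - 4*sqrt(9039) (u = (4 - 4*sqrt(9039)) - 251*30 = (4 - 4*sqrt(9039)) - 1*7530 = (4 - 4*sqrt(9039)) - 7530 = -7526 - 4*sqrt(9039) ≈ -7906.3)
(X + T(-219 - 1*(-140))) - u = (-45838 + (6 - (-219 - 1*(-140))**2)) - (-7526 - 4*sqrt(9039)) = (-45838 + (6 - (-219 + 140)**2)) + (7526 + 4*sqrt(9039)) = (-45838 + (6 - 1*(-79)**2)) + (7526 + 4*sqrt(9039)) = (-45838 + (6 - 1*6241)) + (7526 + 4*sqrt(9039)) = (-45838 + (6 - 6241)) + (7526 + 4*sqrt(9039)) = (-45838 - 6235) + (7526 + 4*sqrt(9039)) = -52073 + (7526 + 4*sqrt(9039)) = -44547 + 4*sqrt(9039)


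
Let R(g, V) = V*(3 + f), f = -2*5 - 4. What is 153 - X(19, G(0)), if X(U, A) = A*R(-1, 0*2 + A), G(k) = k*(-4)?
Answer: 153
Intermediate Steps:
f = -14 (f = -10 - 4 = -14)
G(k) = -4*k
R(g, V) = -11*V (R(g, V) = V*(3 - 14) = V*(-11) = -11*V)
X(U, A) = -11*A² (X(U, A) = A*(-11*(0*2 + A)) = A*(-11*(0 + A)) = A*(-11*A) = -11*A²)
153 - X(19, G(0)) = 153 - (-11)*(-4*0)² = 153 - (-11)*0² = 153 - (-11)*0 = 153 - 1*0 = 153 + 0 = 153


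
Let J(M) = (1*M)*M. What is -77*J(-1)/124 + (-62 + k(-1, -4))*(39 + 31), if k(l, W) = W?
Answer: -572957/124 ≈ -4620.6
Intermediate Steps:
J(M) = M**2 (J(M) = M*M = M**2)
-77*J(-1)/124 + (-62 + k(-1, -4))*(39 + 31) = -77*(-1)**2/124 + (-62 - 4)*(39 + 31) = -77/124 - 66*70 = -77*1/124 - 4620 = -77/124 - 4620 = -572957/124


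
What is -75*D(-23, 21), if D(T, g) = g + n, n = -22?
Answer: 75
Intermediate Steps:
D(T, g) = -22 + g (D(T, g) = g - 22 = -22 + g)
-75*D(-23, 21) = -75*(-22 + 21) = -75*(-1) = 75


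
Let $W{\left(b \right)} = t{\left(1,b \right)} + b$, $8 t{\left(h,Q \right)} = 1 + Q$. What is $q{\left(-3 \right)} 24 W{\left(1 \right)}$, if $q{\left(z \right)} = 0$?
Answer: $0$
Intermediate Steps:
$t{\left(h,Q \right)} = \frac{1}{8} + \frac{Q}{8}$ ($t{\left(h,Q \right)} = \frac{1 + Q}{8} = \frac{1}{8} + \frac{Q}{8}$)
$W{\left(b \right)} = \frac{1}{8} + \frac{9 b}{8}$ ($W{\left(b \right)} = \left(\frac{1}{8} + \frac{b}{8}\right) + b = \frac{1}{8} + \frac{9 b}{8}$)
$q{\left(-3 \right)} 24 W{\left(1 \right)} = 0 \cdot 24 \left(\frac{1}{8} + \frac{9}{8} \cdot 1\right) = 0 \left(\frac{1}{8} + \frac{9}{8}\right) = 0 \cdot \frac{5}{4} = 0$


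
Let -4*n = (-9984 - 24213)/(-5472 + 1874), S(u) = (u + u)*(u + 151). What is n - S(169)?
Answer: -1556672917/14392 ≈ -1.0816e+5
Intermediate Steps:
S(u) = 2*u*(151 + u) (S(u) = (2*u)*(151 + u) = 2*u*(151 + u))
n = -34197/14392 (n = -(-9984 - 24213)/(4*(-5472 + 1874)) = -(-34197)/(4*(-3598)) = -(-34197)*(-1)/(4*3598) = -¼*34197/3598 = -34197/14392 ≈ -2.3761)
n - S(169) = -34197/14392 - 2*169*(151 + 169) = -34197/14392 - 2*169*320 = -34197/14392 - 1*108160 = -34197/14392 - 108160 = -1556672917/14392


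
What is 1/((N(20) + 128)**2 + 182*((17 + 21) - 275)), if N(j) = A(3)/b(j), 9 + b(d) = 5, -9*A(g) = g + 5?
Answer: -81/2162138 ≈ -3.7463e-5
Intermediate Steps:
A(g) = -5/9 - g/9 (A(g) = -(g + 5)/9 = -(5 + g)/9 = -5/9 - g/9)
b(d) = -4 (b(d) = -9 + 5 = -4)
N(j) = 2/9 (N(j) = (-5/9 - 1/9*3)/(-4) = (-5/9 - 1/3)*(-1/4) = -8/9*(-1/4) = 2/9)
1/((N(20) + 128)**2 + 182*((17 + 21) - 275)) = 1/((2/9 + 128)**2 + 182*((17 + 21) - 275)) = 1/((1154/9)**2 + 182*(38 - 275)) = 1/(1331716/81 + 182*(-237)) = 1/(1331716/81 - 43134) = 1/(-2162138/81) = -81/2162138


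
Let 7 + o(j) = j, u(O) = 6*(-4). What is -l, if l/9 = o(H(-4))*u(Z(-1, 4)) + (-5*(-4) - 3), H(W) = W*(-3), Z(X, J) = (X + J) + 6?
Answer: 927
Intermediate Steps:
Z(X, J) = 6 + J + X (Z(X, J) = (J + X) + 6 = 6 + J + X)
u(O) = -24
H(W) = -3*W
o(j) = -7 + j
l = -927 (l = 9*((-7 - 3*(-4))*(-24) + (-5*(-4) - 3)) = 9*((-7 + 12)*(-24) + (20 - 3)) = 9*(5*(-24) + 17) = 9*(-120 + 17) = 9*(-103) = -927)
-l = -1*(-927) = 927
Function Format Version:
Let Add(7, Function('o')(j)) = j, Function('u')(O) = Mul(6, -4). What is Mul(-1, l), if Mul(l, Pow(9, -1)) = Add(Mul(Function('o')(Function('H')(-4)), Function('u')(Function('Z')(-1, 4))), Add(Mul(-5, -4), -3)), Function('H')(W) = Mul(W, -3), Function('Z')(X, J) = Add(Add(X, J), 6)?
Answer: 927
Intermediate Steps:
Function('Z')(X, J) = Add(6, J, X) (Function('Z')(X, J) = Add(Add(J, X), 6) = Add(6, J, X))
Function('u')(O) = -24
Function('H')(W) = Mul(-3, W)
Function('o')(j) = Add(-7, j)
l = -927 (l = Mul(9, Add(Mul(Add(-7, Mul(-3, -4)), -24), Add(Mul(-5, -4), -3))) = Mul(9, Add(Mul(Add(-7, 12), -24), Add(20, -3))) = Mul(9, Add(Mul(5, -24), 17)) = Mul(9, Add(-120, 17)) = Mul(9, -103) = -927)
Mul(-1, l) = Mul(-1, -927) = 927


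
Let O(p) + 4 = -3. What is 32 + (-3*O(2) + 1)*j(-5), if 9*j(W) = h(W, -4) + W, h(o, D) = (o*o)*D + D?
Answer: -2110/9 ≈ -234.44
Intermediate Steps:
h(o, D) = D + D*o² (h(o, D) = o²*D + D = D*o² + D = D + D*o²)
O(p) = -7 (O(p) = -4 - 3 = -7)
j(W) = -4/9 - 4*W²/9 + W/9 (j(W) = (-4*(1 + W²) + W)/9 = ((-4 - 4*W²) + W)/9 = (-4 + W - 4*W²)/9 = -4/9 - 4*W²/9 + W/9)
32 + (-3*O(2) + 1)*j(-5) = 32 + (-3*(-7) + 1)*(-4/9 - 4/9*(-5)² + (⅑)*(-5)) = 32 + (21 + 1)*(-4/9 - 4/9*25 - 5/9) = 32 + 22*(-4/9 - 100/9 - 5/9) = 32 + 22*(-109/9) = 32 - 2398/9 = -2110/9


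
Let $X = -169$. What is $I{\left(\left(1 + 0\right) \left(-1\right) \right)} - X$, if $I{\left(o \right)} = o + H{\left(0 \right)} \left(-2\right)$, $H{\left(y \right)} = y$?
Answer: $168$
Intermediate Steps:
$I{\left(o \right)} = o$ ($I{\left(o \right)} = o + 0 \left(-2\right) = o + 0 = o$)
$I{\left(\left(1 + 0\right) \left(-1\right) \right)} - X = \left(1 + 0\right) \left(-1\right) - -169 = 1 \left(-1\right) + 169 = -1 + 169 = 168$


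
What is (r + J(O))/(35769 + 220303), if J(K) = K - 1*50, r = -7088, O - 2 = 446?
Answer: -3345/128036 ≈ -0.026125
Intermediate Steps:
O = 448 (O = 2 + 446 = 448)
J(K) = -50 + K (J(K) = K - 50 = -50 + K)
(r + J(O))/(35769 + 220303) = (-7088 + (-50 + 448))/(35769 + 220303) = (-7088 + 398)/256072 = -6690*1/256072 = -3345/128036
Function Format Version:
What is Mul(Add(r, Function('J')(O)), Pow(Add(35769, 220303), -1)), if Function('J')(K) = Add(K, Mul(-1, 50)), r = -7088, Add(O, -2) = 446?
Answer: Rational(-3345, 128036) ≈ -0.026125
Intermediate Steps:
O = 448 (O = Add(2, 446) = 448)
Function('J')(K) = Add(-50, K) (Function('J')(K) = Add(K, -50) = Add(-50, K))
Mul(Add(r, Function('J')(O)), Pow(Add(35769, 220303), -1)) = Mul(Add(-7088, Add(-50, 448)), Pow(Add(35769, 220303), -1)) = Mul(Add(-7088, 398), Pow(256072, -1)) = Mul(-6690, Rational(1, 256072)) = Rational(-3345, 128036)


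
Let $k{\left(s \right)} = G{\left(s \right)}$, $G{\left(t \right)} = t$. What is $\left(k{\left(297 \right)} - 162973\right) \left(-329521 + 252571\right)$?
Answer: $12517918200$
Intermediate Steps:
$k{\left(s \right)} = s$
$\left(k{\left(297 \right)} - 162973\right) \left(-329521 + 252571\right) = \left(297 - 162973\right) \left(-329521 + 252571\right) = \left(297 - 162973\right) \left(-76950\right) = \left(-162676\right) \left(-76950\right) = 12517918200$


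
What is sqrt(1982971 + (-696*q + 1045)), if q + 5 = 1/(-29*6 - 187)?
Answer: 4*sqrt(44842922)/19 ≈ 1409.8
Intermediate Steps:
q = -1806/361 (q = -5 + 1/(-29*6 - 187) = -5 + 1/(-174 - 187) = -5 + 1/(-361) = -5 - 1/361 = -1806/361 ≈ -5.0028)
sqrt(1982971 + (-696*q + 1045)) = sqrt(1982971 + (-696*(-1806/361) + 1045)) = sqrt(1982971 + (1256976/361 + 1045)) = sqrt(1982971 + 1634221/361) = sqrt(717486752/361) = 4*sqrt(44842922)/19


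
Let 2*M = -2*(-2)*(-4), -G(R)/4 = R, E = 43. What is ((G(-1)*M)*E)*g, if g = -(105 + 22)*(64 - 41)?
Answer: 4019296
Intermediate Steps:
G(R) = -4*R
M = -8 (M = (-2*(-2)*(-4))/2 = (4*(-4))/2 = (½)*(-16) = -8)
g = -2921 (g = -127*23 = -1*2921 = -2921)
((G(-1)*M)*E)*g = ((-4*(-1)*(-8))*43)*(-2921) = ((4*(-8))*43)*(-2921) = -32*43*(-2921) = -1376*(-2921) = 4019296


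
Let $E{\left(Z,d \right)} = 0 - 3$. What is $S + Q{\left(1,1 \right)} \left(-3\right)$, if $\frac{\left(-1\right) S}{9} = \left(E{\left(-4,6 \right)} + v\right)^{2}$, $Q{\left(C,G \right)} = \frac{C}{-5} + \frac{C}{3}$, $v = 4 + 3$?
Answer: $- \frac{722}{5} \approx -144.4$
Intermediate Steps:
$v = 7$
$E{\left(Z,d \right)} = -3$
$Q{\left(C,G \right)} = \frac{2 C}{15}$ ($Q{\left(C,G \right)} = C \left(- \frac{1}{5}\right) + C \frac{1}{3} = - \frac{C}{5} + \frac{C}{3} = \frac{2 C}{15}$)
$S = -144$ ($S = - 9 \left(-3 + 7\right)^{2} = - 9 \cdot 4^{2} = \left(-9\right) 16 = -144$)
$S + Q{\left(1,1 \right)} \left(-3\right) = -144 + \frac{2}{15} \cdot 1 \left(-3\right) = -144 + \frac{2}{15} \left(-3\right) = -144 - \frac{2}{5} = - \frac{722}{5}$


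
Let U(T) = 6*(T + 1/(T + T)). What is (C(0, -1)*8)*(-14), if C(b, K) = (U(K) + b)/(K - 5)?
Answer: -168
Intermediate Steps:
U(T) = 3/T + 6*T (U(T) = 6*(T + 1/(2*T)) = 3/T + 6*T)
C(b, K) = (b + 3/K + 6*K)/(-5 + K) (C(b, K) = ((3/K + 6*K) + b)/(K - 5) = (b + 3/K + 6*K)/(-5 + K))
(C(0, -1)*8)*(-14) = (((3 + 6*(-1)² - 1*0)/((-1)*(-5 - 1)))*8)*(-14) = (-1*(3 + 6*1 + 0)/(-6)*8)*(-14) = (-1*(-⅙)*(3 + 6 + 0)*8)*(-14) = (-1*(-⅙)*9*8)*(-14) = ((3/2)*8)*(-14) = 12*(-14) = -168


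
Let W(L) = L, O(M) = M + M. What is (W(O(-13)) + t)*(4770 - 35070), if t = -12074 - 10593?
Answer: 687597900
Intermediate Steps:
O(M) = 2*M
t = -22667
(W(O(-13)) + t)*(4770 - 35070) = (2*(-13) - 22667)*(4770 - 35070) = (-26 - 22667)*(-30300) = -22693*(-30300) = 687597900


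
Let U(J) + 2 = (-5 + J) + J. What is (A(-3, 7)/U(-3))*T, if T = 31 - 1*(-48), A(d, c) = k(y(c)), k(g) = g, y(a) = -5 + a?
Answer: -158/13 ≈ -12.154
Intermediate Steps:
U(J) = -7 + 2*J (U(J) = -2 + ((-5 + J) + J) = -2 + (-5 + 2*J) = -7 + 2*J)
A(d, c) = -5 + c
T = 79 (T = 31 + 48 = 79)
(A(-3, 7)/U(-3))*T = ((-5 + 7)/(-7 + 2*(-3)))*79 = (2/(-7 - 6))*79 = (2/(-13))*79 = -1/13*2*79 = -2/13*79 = -158/13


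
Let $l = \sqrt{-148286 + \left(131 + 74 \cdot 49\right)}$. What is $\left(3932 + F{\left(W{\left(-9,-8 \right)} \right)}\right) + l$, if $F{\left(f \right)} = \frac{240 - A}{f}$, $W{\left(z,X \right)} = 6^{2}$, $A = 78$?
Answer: $\frac{7873}{2} + i \sqrt{144529} \approx 3936.5 + 380.17 i$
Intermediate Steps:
$W{\left(z,X \right)} = 36$
$l = i \sqrt{144529}$ ($l = \sqrt{-148286 + \left(131 + 3626\right)} = \sqrt{-148286 + 3757} = \sqrt{-144529} = i \sqrt{144529} \approx 380.17 i$)
$F{\left(f \right)} = \frac{162}{f}$ ($F{\left(f \right)} = \frac{240 - 78}{f} = \frac{162}{f}$)
$\left(3932 + F{\left(W{\left(-9,-8 \right)} \right)}\right) + l = \left(3932 + \frac{162}{36}\right) + i \sqrt{144529} = \left(3932 + 162 \cdot \frac{1}{36}\right) + i \sqrt{144529} = \left(3932 + \frac{9}{2}\right) + i \sqrt{144529} = \frac{7873}{2} + i \sqrt{144529}$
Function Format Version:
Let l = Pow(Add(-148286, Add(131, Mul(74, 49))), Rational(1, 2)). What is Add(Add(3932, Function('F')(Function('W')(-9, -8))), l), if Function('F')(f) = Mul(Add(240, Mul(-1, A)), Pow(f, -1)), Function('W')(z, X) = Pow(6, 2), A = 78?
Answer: Add(Rational(7873, 2), Mul(I, Pow(144529, Rational(1, 2)))) ≈ Add(3936.5, Mul(380.17, I))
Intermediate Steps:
Function('W')(z, X) = 36
l = Mul(I, Pow(144529, Rational(1, 2))) (l = Pow(Add(-148286, Add(131, 3626)), Rational(1, 2)) = Pow(Add(-148286, 3757), Rational(1, 2)) = Pow(-144529, Rational(1, 2)) = Mul(I, Pow(144529, Rational(1, 2))) ≈ Mul(380.17, I))
Function('F')(f) = Mul(162, Pow(f, -1)) (Function('F')(f) = Mul(Add(240, Mul(-1, 78)), Pow(f, -1)) = Mul(Add(240, -78), Pow(f, -1)) = Mul(162, Pow(f, -1)))
Add(Add(3932, Function('F')(Function('W')(-9, -8))), l) = Add(Add(3932, Mul(162, Pow(36, -1))), Mul(I, Pow(144529, Rational(1, 2)))) = Add(Add(3932, Mul(162, Rational(1, 36))), Mul(I, Pow(144529, Rational(1, 2)))) = Add(Add(3932, Rational(9, 2)), Mul(I, Pow(144529, Rational(1, 2)))) = Add(Rational(7873, 2), Mul(I, Pow(144529, Rational(1, 2))))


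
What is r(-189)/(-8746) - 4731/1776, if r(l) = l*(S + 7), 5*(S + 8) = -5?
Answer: -7008109/2588816 ≈ -2.7071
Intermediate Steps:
S = -9 (S = -8 + (1/5)*(-5) = -8 - 1 = -9)
r(l) = -2*l (r(l) = l*(-9 + 7) = l*(-2) = -2*l)
r(-189)/(-8746) - 4731/1776 = -2*(-189)/(-8746) - 4731/1776 = 378*(-1/8746) - 4731*1/1776 = -189/4373 - 1577/592 = -7008109/2588816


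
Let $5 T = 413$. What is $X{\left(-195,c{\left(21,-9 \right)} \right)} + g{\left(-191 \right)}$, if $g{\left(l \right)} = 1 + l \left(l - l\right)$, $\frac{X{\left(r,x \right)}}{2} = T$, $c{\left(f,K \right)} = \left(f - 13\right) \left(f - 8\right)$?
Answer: $\frac{831}{5} \approx 166.2$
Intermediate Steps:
$T = \frac{413}{5}$ ($T = \frac{1}{5} \cdot 413 = \frac{413}{5} \approx 82.6$)
$c{\left(f,K \right)} = \left(-13 + f\right) \left(-8 + f\right)$
$X{\left(r,x \right)} = \frac{826}{5}$ ($X{\left(r,x \right)} = 2 \cdot \frac{413}{5} = \frac{826}{5}$)
$g{\left(l \right)} = 1$ ($g{\left(l \right)} = 1 + l 0 = 1 + 0 = 1$)
$X{\left(-195,c{\left(21,-9 \right)} \right)} + g{\left(-191 \right)} = \frac{826}{5} + 1 = \frac{831}{5}$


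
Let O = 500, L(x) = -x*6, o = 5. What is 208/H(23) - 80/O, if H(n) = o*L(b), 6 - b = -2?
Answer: -77/75 ≈ -1.0267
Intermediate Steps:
b = 8 (b = 6 - 1*(-2) = 6 + 2 = 8)
L(x) = -6*x
H(n) = -240 (H(n) = 5*(-6*8) = 5*(-48) = -240)
208/H(23) - 80/O = 208/(-240) - 80/500 = 208*(-1/240) - 80*1/500 = -13/15 - 4/25 = -77/75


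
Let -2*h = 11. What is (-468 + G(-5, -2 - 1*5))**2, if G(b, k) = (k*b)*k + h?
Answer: 2064969/4 ≈ 5.1624e+5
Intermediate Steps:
h = -11/2 (h = -1/2*11 = -11/2 ≈ -5.5000)
G(b, k) = -11/2 + b*k**2 (G(b, k) = (k*b)*k - 11/2 = (b*k)*k - 11/2 = b*k**2 - 11/2 = -11/2 + b*k**2)
(-468 + G(-5, -2 - 1*5))**2 = (-468 + (-11/2 - 5*(-2 - 1*5)**2))**2 = (-468 + (-11/2 - 5*(-2 - 5)**2))**2 = (-468 + (-11/2 - 5*(-7)**2))**2 = (-468 + (-11/2 - 5*49))**2 = (-468 + (-11/2 - 245))**2 = (-468 - 501/2)**2 = (-1437/2)**2 = 2064969/4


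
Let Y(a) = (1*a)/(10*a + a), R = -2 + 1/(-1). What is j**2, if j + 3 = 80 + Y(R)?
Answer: 719104/121 ≈ 5943.0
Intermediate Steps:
R = -3 (R = -2 - 1 = -3)
Y(a) = 1/11 (Y(a) = a/((11*a)) = a*(1/(11*a)) = 1/11)
j = 848/11 (j = -3 + (80 + 1/11) = -3 + 881/11 = 848/11 ≈ 77.091)
j**2 = (848/11)**2 = 719104/121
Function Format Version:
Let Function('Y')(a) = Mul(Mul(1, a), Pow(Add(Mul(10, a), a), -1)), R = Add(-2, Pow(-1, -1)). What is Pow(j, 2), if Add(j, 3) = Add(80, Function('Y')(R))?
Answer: Rational(719104, 121) ≈ 5943.0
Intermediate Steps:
R = -3 (R = Add(-2, -1) = -3)
Function('Y')(a) = Rational(1, 11) (Function('Y')(a) = Mul(a, Pow(Mul(11, a), -1)) = Mul(a, Mul(Rational(1, 11), Pow(a, -1))) = Rational(1, 11))
j = Rational(848, 11) (j = Add(-3, Add(80, Rational(1, 11))) = Add(-3, Rational(881, 11)) = Rational(848, 11) ≈ 77.091)
Pow(j, 2) = Pow(Rational(848, 11), 2) = Rational(719104, 121)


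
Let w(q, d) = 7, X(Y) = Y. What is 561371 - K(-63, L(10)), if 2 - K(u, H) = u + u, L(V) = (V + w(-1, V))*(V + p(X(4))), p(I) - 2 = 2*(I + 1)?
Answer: 561243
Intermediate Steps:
p(I) = 4 + 2*I (p(I) = 2 + 2*(I + 1) = 2 + 2*(1 + I) = 2 + (2 + 2*I) = 4 + 2*I)
L(V) = (7 + V)*(12 + V) (L(V) = (V + 7)*(V + (4 + 2*4)) = (7 + V)*(V + (4 + 8)) = (7 + V)*(V + 12) = (7 + V)*(12 + V))
K(u, H) = 2 - 2*u (K(u, H) = 2 - (u + u) = 2 - 2*u)
561371 - K(-63, L(10)) = 561371 - (2 - 2*(-63)) = 561371 - (2 + 126) = 561371 - 1*128 = 561371 - 128 = 561243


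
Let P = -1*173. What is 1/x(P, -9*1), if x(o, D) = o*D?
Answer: 1/1557 ≈ 0.00064226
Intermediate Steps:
P = -173
x(o, D) = D*o
1/x(P, -9*1) = 1/(-9*1*(-173)) = 1/(-9*(-173)) = 1/1557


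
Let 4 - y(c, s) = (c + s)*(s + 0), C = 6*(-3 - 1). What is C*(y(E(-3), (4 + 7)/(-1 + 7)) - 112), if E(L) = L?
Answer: 7622/3 ≈ 2540.7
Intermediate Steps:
C = -24 (C = 6*(-4) = -24)
y(c, s) = 4 - s*(c + s) (y(c, s) = 4 - (c + s)*(s + 0) = 4 - (c + s)*s = 4 - s*(c + s))
C*(y(E(-3), (4 + 7)/(-1 + 7)) - 112) = -24*((4 - ((4 + 7)/(-1 + 7))² - 1*(-3)*(4 + 7)/(-1 + 7)) - 112) = -24*((4 - (11/6)² - 1*(-3)*11/6) - 112) = -24*((4 - 1*121/36 + 11/2) - 112) = -24*((4 - 121/36 + 11/2) - 112) = -24*(221/36 - 112) = -24*(-3811/36) = 7622/3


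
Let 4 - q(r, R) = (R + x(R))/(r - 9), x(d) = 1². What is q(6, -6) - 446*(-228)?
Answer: 305071/3 ≈ 1.0169e+5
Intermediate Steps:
x(d) = 1
q(r, R) = 4 - (1 + R)/(-9 + r) (q(r, R) = 4 - (R + 1)/(r - 9) = 4 - (1 + R)/(-9 + r))
q(6, -6) - 446*(-228) = (-37 - 1*(-6) + 4*6)/(-9 + 6) - 446*(-228) = (-37 + 6 + 24)/(-3) + 101688 = -⅓*(-7) + 101688 = 7/3 + 101688 = 305071/3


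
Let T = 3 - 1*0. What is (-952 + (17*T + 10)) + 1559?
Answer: 668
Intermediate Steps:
T = 3 (T = 3 + 0 = 3)
(-952 + (17*T + 10)) + 1559 = (-952 + (17*3 + 10)) + 1559 = (-952 + (51 + 10)) + 1559 = (-952 + 61) + 1559 = -891 + 1559 = 668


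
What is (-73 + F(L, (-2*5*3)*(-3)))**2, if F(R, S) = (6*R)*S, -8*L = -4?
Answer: 38809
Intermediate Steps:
L = 1/2 (L = -1/8*(-4) = 1/2 ≈ 0.50000)
F(R, S) = 6*R*S
(-73 + F(L, (-2*5*3)*(-3)))**2 = (-73 + 6*(1/2)*((-2*5*3)*(-3)))**2 = (-73 + 6*(1/2)*(-10*3*(-3)))**2 = (-73 + 6*(1/2)*(-30*(-3)))**2 = (-73 + 6*(1/2)*90)**2 = (-73 + 270)**2 = 197**2 = 38809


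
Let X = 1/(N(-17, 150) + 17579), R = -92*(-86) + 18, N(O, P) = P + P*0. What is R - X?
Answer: 140590969/17729 ≈ 7930.0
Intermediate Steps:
N(O, P) = P (N(O, P) = P + 0 = P)
R = 7930 (R = 7912 + 18 = 7930)
X = 1/17729 (X = 1/(150 + 17579) = 1/17729 ≈ 5.6405e-5)
R - X = 7930 - 1*1/17729 = 7930 - 1/17729 = 140590969/17729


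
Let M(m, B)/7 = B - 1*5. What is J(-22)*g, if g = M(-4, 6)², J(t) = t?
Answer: -1078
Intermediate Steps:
M(m, B) = -35 + 7*B (M(m, B) = 7*(B - 1*5) = 7*(B - 5) = 7*(-5 + B) = -35 + 7*B)
g = 49 (g = (-35 + 7*6)² = (-35 + 42)² = 7² = 49)
J(-22)*g = -22*49 = -1078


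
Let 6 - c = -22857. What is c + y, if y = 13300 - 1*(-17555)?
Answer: 53718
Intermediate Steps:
c = 22863 (c = 6 - 1*(-22857) = 6 + 22857 = 22863)
y = 30855 (y = 13300 + 17555 = 30855)
c + y = 22863 + 30855 = 53718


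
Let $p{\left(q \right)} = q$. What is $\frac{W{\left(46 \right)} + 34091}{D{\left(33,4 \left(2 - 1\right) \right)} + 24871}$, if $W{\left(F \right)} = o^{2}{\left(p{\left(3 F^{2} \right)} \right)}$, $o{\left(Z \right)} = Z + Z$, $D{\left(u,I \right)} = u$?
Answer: $\frac{161222507}{24904} \approx 6473.8$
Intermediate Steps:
$o{\left(Z \right)} = 2 Z$
$W{\left(F \right)} = 36 F^{4}$ ($W{\left(F \right)} = \left(2 \cdot 3 F^{2}\right)^{2} = \left(6 F^{2}\right)^{2} = 36 F^{4}$)
$\frac{W{\left(46 \right)} + 34091}{D{\left(33,4 \left(2 - 1\right) \right)} + 24871} = \frac{36 \cdot 46^{4} + 34091}{33 + 24871} = \frac{36 \cdot 4477456 + 34091}{24904} = \left(161188416 + 34091\right) \frac{1}{24904} = 161222507 \cdot \frac{1}{24904} = \frac{161222507}{24904}$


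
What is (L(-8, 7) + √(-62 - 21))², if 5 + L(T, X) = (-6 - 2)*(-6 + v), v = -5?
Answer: (83 + I*√83)² ≈ 6806.0 + 1512.3*I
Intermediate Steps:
L(T, X) = 83 (L(T, X) = -5 + (-6 - 2)*(-6 - 5) = -5 - 8*(-11) = -5 + 88 = 83)
(L(-8, 7) + √(-62 - 21))² = (83 + √(-62 - 21))² = (83 + √(-83))² = (83 + I*√83)²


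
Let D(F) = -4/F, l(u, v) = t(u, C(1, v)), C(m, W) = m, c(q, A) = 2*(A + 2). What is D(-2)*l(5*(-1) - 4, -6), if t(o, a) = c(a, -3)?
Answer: -4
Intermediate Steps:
c(q, A) = 4 + 2*A (c(q, A) = 2*(2 + A) = 4 + 2*A)
t(o, a) = -2 (t(o, a) = 4 + 2*(-3) = 4 - 6 = -2)
l(u, v) = -2
D(-2)*l(5*(-1) - 4, -6) = -4/(-2)*(-2) = -4*(-½)*(-2) = 2*(-2) = -4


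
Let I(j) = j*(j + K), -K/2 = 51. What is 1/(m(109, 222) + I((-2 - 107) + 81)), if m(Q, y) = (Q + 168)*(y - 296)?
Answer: -1/16858 ≈ -5.9319e-5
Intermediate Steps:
K = -102 (K = -2*51 = -102)
I(j) = j*(-102 + j) (I(j) = j*(j - 102) = j*(-102 + j))
m(Q, y) = (-296 + y)*(168 + Q) (m(Q, y) = (168 + Q)*(-296 + y) = (-296 + y)*(168 + Q))
1/(m(109, 222) + I((-2 - 107) + 81)) = 1/((-49728 - 296*109 + 168*222 + 109*222) + ((-2 - 107) + 81)*(-102 + ((-2 - 107) + 81))) = 1/((-49728 - 32264 + 37296 + 24198) + (-109 + 81)*(-102 + (-109 + 81))) = 1/(-20498 - 28*(-102 - 28)) = 1/(-20498 - 28*(-130)) = 1/(-20498 + 3640) = 1/(-16858) = -1/16858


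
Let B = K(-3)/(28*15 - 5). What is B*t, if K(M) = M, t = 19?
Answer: -57/415 ≈ -0.13735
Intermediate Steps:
B = -3/415 (B = -3/(28*15 - 5) = -3/(420 - 5) = -3/415 ≈ -0.0072289)
B*t = -3/415*19 = -57/415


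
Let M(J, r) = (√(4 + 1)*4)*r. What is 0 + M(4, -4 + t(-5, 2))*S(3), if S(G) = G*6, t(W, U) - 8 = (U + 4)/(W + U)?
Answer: 144*√5 ≈ 321.99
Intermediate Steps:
t(W, U) = 8 + (4 + U)/(U + W) (t(W, U) = 8 + (U + 4)/(W + U) = 8 + (4 + U)/(U + W))
S(G) = 6*G
M(J, r) = 4*r*√5 (M(J, r) = (√5*4)*r = (4*√5)*r = 4*r*√5)
0 + M(4, -4 + t(-5, 2))*S(3) = 0 + (4*(-4 + (4 + 8*(-5) + 9*2)/(2 - 5))*√5)*(6*3) = 0 + (4*(-4 + (4 - 40 + 18)/(-3))*√5)*18 = 0 + (4*(-4 - ⅓*(-18))*√5)*18 = 0 + (4*(-4 + 6)*√5)*18 = 0 + (4*2*√5)*18 = 0 + (8*√5)*18 = 0 + 144*√5 = 144*√5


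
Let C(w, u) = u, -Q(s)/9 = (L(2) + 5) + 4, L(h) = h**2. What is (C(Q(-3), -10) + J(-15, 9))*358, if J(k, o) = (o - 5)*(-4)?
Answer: -9308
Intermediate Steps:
J(k, o) = 20 - 4*o (J(k, o) = (-5 + o)*(-4) = 20 - 4*o)
Q(s) = -117 (Q(s) = -9*((2**2 + 5) + 4) = -9*((4 + 5) + 4) = -9*(9 + 4) = -9*13 = -117)
(C(Q(-3), -10) + J(-15, 9))*358 = (-10 + (20 - 4*9))*358 = (-10 + (20 - 36))*358 = (-10 - 16)*358 = -26*358 = -9308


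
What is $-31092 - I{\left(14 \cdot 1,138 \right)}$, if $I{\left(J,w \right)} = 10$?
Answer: $-31102$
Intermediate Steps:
$-31092 - I{\left(14 \cdot 1,138 \right)} = -31092 - 10 = -31102$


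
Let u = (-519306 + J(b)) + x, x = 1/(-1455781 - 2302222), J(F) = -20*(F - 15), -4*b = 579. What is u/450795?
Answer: -1939546686334/1694088962385 ≈ -1.1449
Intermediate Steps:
b = -579/4 (b = -¼*579 = -579/4 ≈ -144.75)
J(F) = 300 - 20*F (J(F) = -20*(-15 + F) = 300 - 20*F)
x = -1/3758003 (x = 1/(-3758003) = -1/3758003 ≈ -2.6610e-7)
u = -1939546686334/3758003 (u = (-519306 + (300 - 20*(-579/4))) - 1/3758003 = (-519306 + (300 + 2895)) - 1/3758003 = (-519306 + 3195) - 1/3758003 = -516111 - 1/3758003 = -1939546686334/3758003 ≈ -5.1611e+5)
u/450795 = -1939546686334/3758003/450795 = -1939546686334/3758003*1/450795 = -1939546686334/1694088962385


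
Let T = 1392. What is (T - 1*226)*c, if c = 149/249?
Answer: 173734/249 ≈ 697.73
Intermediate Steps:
c = 149/249 (c = 149*(1/249) = 149/249 ≈ 0.59839)
(T - 1*226)*c = (1392 - 1*226)*(149/249) = (1392 - 226)*(149/249) = 1166*(149/249) = 173734/249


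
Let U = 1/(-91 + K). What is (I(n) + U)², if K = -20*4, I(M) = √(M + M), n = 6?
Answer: 350893/29241 - 4*√3/171 ≈ 11.960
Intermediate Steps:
I(M) = √2*√M (I(M) = √(2*M) = √2*√M)
K = -80
U = -1/171 (U = 1/(-91 - 80) = 1/(-171) = -1/171 ≈ -0.0058480)
(I(n) + U)² = (√2*√6 - 1/171)² = (2*√3 - 1/171)² = (-1/171 + 2*√3)²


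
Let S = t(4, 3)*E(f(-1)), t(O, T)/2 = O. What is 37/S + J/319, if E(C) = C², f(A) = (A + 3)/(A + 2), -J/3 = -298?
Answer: 40411/10208 ≈ 3.9588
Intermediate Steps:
J = 894 (J = -3*(-298) = 894)
f(A) = (3 + A)/(2 + A)
t(O, T) = 2*O
S = 32 (S = (2*4)*((3 - 1)/(2 - 1))² = 8*(2/1)² = 8*(1*2)² = 8*2² = 8*4 = 32)
37/S + J/319 = 37/32 + 894/319 = 40411/10208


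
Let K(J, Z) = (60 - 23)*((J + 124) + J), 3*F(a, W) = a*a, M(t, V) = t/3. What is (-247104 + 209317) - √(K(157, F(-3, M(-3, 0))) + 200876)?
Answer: -37787 - √217082 ≈ -38253.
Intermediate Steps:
M(t, V) = t/3 (M(t, V) = t*(⅓) = t/3)
F(a, W) = a²/3 (F(a, W) = (a*a)/3 = a²/3)
K(J, Z) = 4588 + 74*J (K(J, Z) = 37*((124 + J) + J) = 37*(124 + 2*J) = 4588 + 74*J)
(-247104 + 209317) - √(K(157, F(-3, M(-3, 0))) + 200876) = (-247104 + 209317) - √((4588 + 74*157) + 200876) = -37787 - √((4588 + 11618) + 200876) = -37787 - √(16206 + 200876) = -37787 - √217082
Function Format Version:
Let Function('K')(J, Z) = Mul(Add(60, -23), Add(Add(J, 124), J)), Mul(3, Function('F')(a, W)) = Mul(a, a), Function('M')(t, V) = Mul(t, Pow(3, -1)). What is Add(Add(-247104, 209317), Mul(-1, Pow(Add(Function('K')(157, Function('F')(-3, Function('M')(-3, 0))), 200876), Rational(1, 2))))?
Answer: Add(-37787, Mul(-1, Pow(217082, Rational(1, 2)))) ≈ -38253.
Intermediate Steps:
Function('M')(t, V) = Mul(Rational(1, 3), t) (Function('M')(t, V) = Mul(t, Rational(1, 3)) = Mul(Rational(1, 3), t))
Function('F')(a, W) = Mul(Rational(1, 3), Pow(a, 2)) (Function('F')(a, W) = Mul(Rational(1, 3), Mul(a, a)) = Mul(Rational(1, 3), Pow(a, 2)))
Function('K')(J, Z) = Add(4588, Mul(74, J)) (Function('K')(J, Z) = Mul(37, Add(Add(124, J), J)) = Mul(37, Add(124, Mul(2, J))) = Add(4588, Mul(74, J)))
Add(Add(-247104, 209317), Mul(-1, Pow(Add(Function('K')(157, Function('F')(-3, Function('M')(-3, 0))), 200876), Rational(1, 2)))) = Add(Add(-247104, 209317), Mul(-1, Pow(Add(Add(4588, Mul(74, 157)), 200876), Rational(1, 2)))) = Add(-37787, Mul(-1, Pow(Add(Add(4588, 11618), 200876), Rational(1, 2)))) = Add(-37787, Mul(-1, Pow(Add(16206, 200876), Rational(1, 2)))) = Add(-37787, Mul(-1, Pow(217082, Rational(1, 2))))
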